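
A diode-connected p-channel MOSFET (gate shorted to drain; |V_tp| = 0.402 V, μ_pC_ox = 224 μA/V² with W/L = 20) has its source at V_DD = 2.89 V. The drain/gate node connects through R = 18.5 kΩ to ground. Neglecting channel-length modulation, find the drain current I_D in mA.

I_D = 0.122 mA

With gate tied to drain, V_SG = V_SD ≥ V_SG − |V_tp|, so the device is in saturation.
k_p = μ_pC_ox · (W/L) = 4.48 mA/V².
KCL at the drain: ½ k_p (V_SG − |V_tp|)² = (V_DD − V_SG)/R.
Let x = V_SG − 0.402. Then 41.4 x² + x − 2.488 = 0, giving x = 0.233 V (positive root), so V_SG = 0.635 V.
I_D = (V_DD − V_SG)/R = (2.89 − 0.635) / 18.5 = 0.122 mA.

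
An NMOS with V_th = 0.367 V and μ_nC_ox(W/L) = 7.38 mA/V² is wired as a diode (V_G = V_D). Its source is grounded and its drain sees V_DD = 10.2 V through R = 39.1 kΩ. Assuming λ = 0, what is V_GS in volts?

V_GS = 0.625 V

With gate tied to drain, V_GS = V_DS ≥ V_GS − V_th, so the device is in saturation.
KCL at the drain: ½ k_n (V_GS − V_th)² = (V_DD − V_GS)/R.
Let x = V_GS − 0.367. Then 144 x² + x − 9.833 = 0, giving x = 0.258 V (positive root), so V_GS = 0.625 V.
I_D = (V_DD − V_GS)/R = (10.2 − 0.625) / 39.1 = 0.245 mA.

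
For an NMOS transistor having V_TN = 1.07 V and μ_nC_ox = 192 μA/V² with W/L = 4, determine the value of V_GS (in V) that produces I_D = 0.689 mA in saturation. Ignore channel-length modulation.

k_n = μ_nC_ox · (W/L) = 0.768 mA/V².
In saturation I_D = ½ k_n (V_GS − V_TN)², so V_GS − V_TN = √(2 I_D / k_n) = √(2 × 0.689 / 0.768) = 1.34 V.
V_GS = 1.07 + 1.34 = 2.41 V.

V_GS = 2.41 V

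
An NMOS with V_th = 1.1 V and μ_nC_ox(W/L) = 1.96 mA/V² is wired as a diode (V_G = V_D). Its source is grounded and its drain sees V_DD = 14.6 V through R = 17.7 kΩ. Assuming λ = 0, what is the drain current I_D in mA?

With gate tied to drain, V_GS = V_DS ≥ V_GS − V_th, so the device is in saturation.
KCL at the drain: ½ k_n (V_GS − V_th)² = (V_DD − V_GS)/R.
Let x = V_GS − 1.1. Then 17.3 x² + x − 13.5 = 0, giving x = 0.854 V (positive root), so V_GS = 1.95 V.
I_D = (V_DD − V_GS)/R = (14.6 − 1.95) / 17.7 = 0.714 mA.

I_D = 0.714 mA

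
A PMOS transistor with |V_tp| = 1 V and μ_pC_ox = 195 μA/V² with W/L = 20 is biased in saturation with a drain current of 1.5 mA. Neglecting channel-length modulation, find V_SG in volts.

k_p = μ_pC_ox · (W/L) = 3.9 mA/V².
In saturation I_D = ½ k_p (V_SG − |V_tp|)², so V_SG − |V_tp| = √(2 I_D / k_p) = √(2 × 1.5 / 3.9) = 0.877 V.
V_SG = 1 + 0.877 = 1.88 V.

V_SG = 1.88 V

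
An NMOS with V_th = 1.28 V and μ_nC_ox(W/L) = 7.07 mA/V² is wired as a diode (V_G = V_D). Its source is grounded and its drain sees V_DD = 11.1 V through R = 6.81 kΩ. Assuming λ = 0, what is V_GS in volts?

With gate tied to drain, V_GS = V_DS ≥ V_GS − V_th, so the device is in saturation.
KCL at the drain: ½ k_n (V_GS − V_th)² = (V_DD − V_GS)/R.
Let x = V_GS − 1.28. Then 24.1 x² + x − 9.82 = 0, giving x = 0.618 V (positive root), so V_GS = 1.9 V.
I_D = (V_DD − V_GS)/R = (11.1 − 1.9) / 6.81 = 1.35 mA.

V_GS = 1.90 V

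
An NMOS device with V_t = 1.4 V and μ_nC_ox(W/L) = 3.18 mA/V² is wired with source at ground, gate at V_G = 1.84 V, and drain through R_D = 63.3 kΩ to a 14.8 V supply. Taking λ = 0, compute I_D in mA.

I_D = 0.230 mA

V_GS = V_G = 1.84 V, so V_ov = 1.84 − 1.4 = 0.44 V.
Assume saturation: I_D = ½ k_n V_ov² = 0.5 × 3.18 × 0.44² = 0.308 mA, giving V_DS = V_DD − I_D R_D = 14.8 − 0.308 × 63.3 = -4.69 V.
But -4.69 V < V_ov = 0.44 V, so the device is actually in triode.
In triode I_D = k_n[V_ov V_DS − ½ V_DS²] and I_D = (V_DD − V_DS)/R_D. Equating: 101 V_DS² − 89.57 V_DS + 14.8 = 0, giving V_DS = 0.219 V (the root below V_ov).
I_D = (14.8 − 0.219) / 63.3 = 0.23 mA.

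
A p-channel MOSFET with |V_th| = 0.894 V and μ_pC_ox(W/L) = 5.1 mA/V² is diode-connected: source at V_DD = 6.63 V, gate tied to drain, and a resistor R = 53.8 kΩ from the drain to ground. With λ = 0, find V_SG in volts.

V_SG = 1.09 V

With gate tied to drain, V_SG = V_SD ≥ V_SG − |V_th|, so the device is in saturation.
KCL at the drain: ½ k_p (V_SG − |V_th|)² = (V_DD − V_SG)/R.
Let x = V_SG − 0.894. Then 137 x² + x − 5.736 = 0, giving x = 0.201 V (positive root), so V_SG = 1.09 V.
I_D = (V_DD − V_SG)/R = (6.63 − 1.09) / 53.8 = 0.103 mA.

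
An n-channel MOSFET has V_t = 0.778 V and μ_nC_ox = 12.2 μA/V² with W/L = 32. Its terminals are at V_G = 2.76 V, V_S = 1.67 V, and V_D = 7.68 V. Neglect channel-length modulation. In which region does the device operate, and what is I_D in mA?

Saturation; I_D = 0.0190 mA

V_GS = V_G − V_S = 2.76 − 1.67 = 1.09 V; V_DS = V_D − V_S = 7.68 − 1.67 = 6.01 V.
k_n = μ_nC_ox · (W/L) = 0.3904 mA/V².
V_ov = V_GS − V_t = 1.09 − 0.778 = 0.312 V.
Since V_DS = 6.01 V ≥ V_ov = 0.312 V, the device is in saturation.
I_D = ½ k_n V_ov² = 0.5 × 0.3904 × 0.312² = 0.019 mA.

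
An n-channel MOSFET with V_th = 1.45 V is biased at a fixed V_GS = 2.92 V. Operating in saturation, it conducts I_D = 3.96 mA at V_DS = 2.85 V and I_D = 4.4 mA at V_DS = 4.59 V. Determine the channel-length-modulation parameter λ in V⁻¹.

With V_GS fixed, I_D ∝ (1 + λ V_DS) in saturation, so I_D2/I_D1 = (1 + λ V_DS2)/(1 + λ V_DS1).
4.4/3.96 = 1.111 = (1 + 4.59 λ)/(1 + 2.85 λ).
Solving: λ (I_D1 V_DS2 − I_D2 V_DS1) = I_D2 − I_D1, so λ = (4.4 − 3.96) / (3.96 × 4.59 − 4.4 × 2.85) = 0.44 / 5.64 = 0.0781 V⁻¹.

λ = 0.0781 V⁻¹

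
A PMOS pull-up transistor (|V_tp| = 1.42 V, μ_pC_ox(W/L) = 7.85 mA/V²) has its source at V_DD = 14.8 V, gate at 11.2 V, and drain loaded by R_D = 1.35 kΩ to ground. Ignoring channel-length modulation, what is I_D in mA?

V_SG = V_DD − V_G = 14.8 − 11.2 = 3.6 V, so V_ov = 3.6 − 1.42 = 2.18 V.
Assume saturation: I_D = ½ k_p V_ov² = 0.5 × 7.85 × 2.18² = 18.7 mA, giving V_SD = V_DD − I_D R_D = 14.8 − 18.7 × 1.35 = -10.4 V.
But -10.4 V < V_ov = 2.18 V, so the device is actually in triode.
In triode I_D = k_p[V_ov V_SD − ½ V_SD²] and I_D = (V_DD − V_SD)/R_D. Equating: 5.3 V_SD² − 24.1 V_SD + 14.8 = 0, giving V_SD = 0.732 V (the root below V_ov).
I_D = (14.8 − 0.732) / 1.35 = 10.4 mA.

I_D = 10.4 mA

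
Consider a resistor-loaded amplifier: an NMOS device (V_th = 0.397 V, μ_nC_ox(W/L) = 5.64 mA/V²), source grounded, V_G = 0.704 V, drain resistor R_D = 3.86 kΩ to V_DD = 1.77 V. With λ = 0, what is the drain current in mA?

V_GS = V_G = 0.704 V, so V_ov = 0.704 − 0.397 = 0.307 V.
Assume saturation: I_D = ½ k_n V_ov² = 0.5 × 5.64 × 0.307² = 0.266 mA, giving V_DS = V_DD − I_D R_D = 1.77 − 0.266 × 3.86 = 0.744 V.
V_DS = 0.744 V ≥ V_ov = 0.307 V, confirming saturation.

I_D = 0.266 mA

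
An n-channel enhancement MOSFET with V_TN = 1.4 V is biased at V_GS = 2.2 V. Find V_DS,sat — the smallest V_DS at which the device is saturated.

V_DS,sat = 0.800 V

The boundary between triode and saturation is V_DS = V_GS − V_TN = V_ov.
V_ov = 2.2 − 1.4 = 0.8 V.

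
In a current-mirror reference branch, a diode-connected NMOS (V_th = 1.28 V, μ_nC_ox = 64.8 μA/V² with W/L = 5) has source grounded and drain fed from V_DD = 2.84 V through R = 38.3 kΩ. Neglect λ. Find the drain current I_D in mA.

With gate tied to drain, V_GS = V_DS ≥ V_GS − V_th, so the device is in saturation.
k_n = μ_nC_ox · (W/L) = 0.324 mA/V².
KCL at the drain: ½ k_n (V_GS − V_th)² = (V_DD − V_GS)/R.
Let x = V_GS − 1.28. Then 6.2 x² + x − 1.56 = 0, giving x = 0.427 V (positive root), so V_GS = 1.71 V.
I_D = (V_DD − V_GS)/R = (2.84 − 1.71) / 38.3 = 0.0296 mA.

I_D = 0.0296 mA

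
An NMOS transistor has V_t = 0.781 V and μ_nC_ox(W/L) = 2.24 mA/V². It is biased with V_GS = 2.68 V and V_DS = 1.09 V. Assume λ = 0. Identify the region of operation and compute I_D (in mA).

Triode; I_D = 3.31 mA

V_ov = V_GS − V_t = 2.68 − 0.781 = 1.9 V.
Since V_DS = 1.09 V < V_ov = 1.9 V, the device is in the triode region.
I_D = k_n [V_ov · V_DS − ½ V_DS²] = 2.24 × [1.9 × 1.09 − 0.5 × 1.09²] = 3.31 mA.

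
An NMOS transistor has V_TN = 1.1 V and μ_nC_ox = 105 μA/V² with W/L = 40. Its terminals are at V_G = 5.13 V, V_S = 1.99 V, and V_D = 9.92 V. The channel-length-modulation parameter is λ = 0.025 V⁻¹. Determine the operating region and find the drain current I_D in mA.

Saturation; I_D = 10.5 mA

V_GS = V_G − V_S = 5.13 − 1.99 = 3.14 V; V_DS = V_D − V_S = 9.92 − 1.99 = 7.93 V.
k_n = μ_nC_ox · (W/L) = 4.2 mA/V².
V_ov = V_GS − V_TN = 3.14 − 1.1 = 2.04 V.
Since V_DS = 7.93 V ≥ V_ov = 2.04 V, the device is in saturation.
I_D = ½ k_n V_ov² (1 + λ V_DS) = 0.5 × 4.2 × 2.04² × (1 + 0.025 × 7.93) = 10.5 mA.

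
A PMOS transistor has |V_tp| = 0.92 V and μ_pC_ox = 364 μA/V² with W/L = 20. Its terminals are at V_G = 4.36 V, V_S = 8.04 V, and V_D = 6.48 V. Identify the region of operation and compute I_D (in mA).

V_SG = V_S − V_G = 8.04 − 4.36 = 3.68 V; V_SD = V_S − V_D = 8.04 − 6.48 = 1.56 V.
k_p = μ_pC_ox · (W/L) = 7.28 mA/V².
V_ov = V_SG − |V_tp| = 3.68 − 0.92 = 2.76 V.
Since V_SD = 1.56 V < V_ov = 2.76 V, the device is in the triode region.
I_D = k_p [V_ov · V_SD − ½ V_SD²] = 7.28 × [2.76 × 1.56 − 0.5 × 1.56²] = 22.5 mA.

Triode; I_D = 22.5 mA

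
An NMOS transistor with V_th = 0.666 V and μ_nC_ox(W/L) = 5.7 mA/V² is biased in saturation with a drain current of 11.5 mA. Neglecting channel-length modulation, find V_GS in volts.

In saturation I_D = ½ k_n (V_GS − V_th)², so V_GS − V_th = √(2 I_D / k_n) = √(2 × 11.5 / 5.7) = 2.01 V.
V_GS = 0.666 + 2.01 = 2.67 V.

V_GS = 2.67 V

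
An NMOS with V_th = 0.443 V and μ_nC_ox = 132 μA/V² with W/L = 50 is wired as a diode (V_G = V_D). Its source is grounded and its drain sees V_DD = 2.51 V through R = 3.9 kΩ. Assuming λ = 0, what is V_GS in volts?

V_GS = 0.807 V

With gate tied to drain, V_GS = V_DS ≥ V_GS − V_th, so the device is in saturation.
k_n = μ_nC_ox · (W/L) = 6.6 mA/V².
KCL at the drain: ½ k_n (V_GS − V_th)² = (V_DD − V_GS)/R.
Let x = V_GS − 0.443. Then 12.9 x² + x − 2.067 = 0, giving x = 0.364 V (positive root), so V_GS = 0.807 V.
I_D = (V_DD − V_GS)/R = (2.51 − 0.807) / 3.9 = 0.437 mA.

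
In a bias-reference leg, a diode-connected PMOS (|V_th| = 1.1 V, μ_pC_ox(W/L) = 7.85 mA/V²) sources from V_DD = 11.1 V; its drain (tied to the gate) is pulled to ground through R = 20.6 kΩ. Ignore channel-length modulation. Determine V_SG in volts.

With gate tied to drain, V_SG = V_SD ≥ V_SG − |V_th|, so the device is in saturation.
KCL at the drain: ½ k_p (V_SG − |V_th|)² = (V_DD − V_SG)/R.
Let x = V_SG − 1.1. Then 80.9 x² + x − 10 = 0, giving x = 0.346 V (positive root), so V_SG = 1.45 V.
I_D = (V_DD − V_SG)/R = (11.1 − 1.45) / 20.6 = 0.469 mA.

V_SG = 1.45 V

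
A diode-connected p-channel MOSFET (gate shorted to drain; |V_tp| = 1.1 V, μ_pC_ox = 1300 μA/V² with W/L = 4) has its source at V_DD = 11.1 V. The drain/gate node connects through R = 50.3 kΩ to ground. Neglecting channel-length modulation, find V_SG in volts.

With gate tied to drain, V_SG = V_SD ≥ V_SG − |V_tp|, so the device is in saturation.
k_p = μ_pC_ox · (W/L) = 5.2 mA/V².
KCL at the drain: ½ k_p (V_SG − |V_tp|)² = (V_DD − V_SG)/R.
Let x = V_SG − 1.1. Then 131 x² + x − 10 = 0, giving x = 0.273 V (positive root), so V_SG = 1.37 V.
I_D = (V_DD − V_SG)/R = (11.1 − 1.37) / 50.3 = 0.193 mA.

V_SG = 1.37 V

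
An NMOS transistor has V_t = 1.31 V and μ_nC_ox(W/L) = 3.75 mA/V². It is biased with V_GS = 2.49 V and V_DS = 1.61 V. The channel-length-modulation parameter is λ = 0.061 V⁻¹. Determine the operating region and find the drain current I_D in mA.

V_ov = V_GS − V_t = 2.49 − 1.31 = 1.18 V.
Since V_DS = 1.61 V ≥ V_ov = 1.18 V, the device is in saturation.
I_D = ½ k_n V_ov² (1 + λ V_DS) = 0.5 × 3.75 × 1.18² × (1 + 0.061 × 1.61) = 2.87 mA.

Saturation; I_D = 2.87 mA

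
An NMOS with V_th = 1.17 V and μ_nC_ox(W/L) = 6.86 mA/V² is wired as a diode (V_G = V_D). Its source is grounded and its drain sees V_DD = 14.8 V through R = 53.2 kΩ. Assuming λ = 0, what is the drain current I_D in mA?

I_D = 0.251 mA

With gate tied to drain, V_GS = V_DS ≥ V_GS − V_th, so the device is in saturation.
KCL at the drain: ½ k_n (V_GS − V_th)² = (V_DD − V_GS)/R.
Let x = V_GS − 1.17. Then 182 x² + x − 13.63 = 0, giving x = 0.271 V (positive root), so V_GS = 1.44 V.
I_D = (V_DD − V_GS)/R = (14.8 − 1.44) / 53.2 = 0.251 mA.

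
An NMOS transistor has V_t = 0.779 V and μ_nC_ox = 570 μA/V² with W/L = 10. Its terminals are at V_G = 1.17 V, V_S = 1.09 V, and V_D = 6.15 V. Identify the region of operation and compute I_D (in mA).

V_GS = V_G − V_S = 1.17 − 1.09 = 0.08 V; V_DS = V_D − V_S = 6.15 − 1.09 = 5.06 V.
V_GS = 0.08 V < V_t = 0.779 V, so the transistor is in cutoff.

Cutoff; I_D = 0 mA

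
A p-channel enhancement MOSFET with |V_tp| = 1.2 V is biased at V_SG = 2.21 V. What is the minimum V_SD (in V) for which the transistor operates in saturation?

The boundary between triode and saturation is V_SD = V_SG − |V_tp| = V_ov.
V_ov = 2.21 − 1.2 = 1.01 V.

V_SD,sat = 1.01 V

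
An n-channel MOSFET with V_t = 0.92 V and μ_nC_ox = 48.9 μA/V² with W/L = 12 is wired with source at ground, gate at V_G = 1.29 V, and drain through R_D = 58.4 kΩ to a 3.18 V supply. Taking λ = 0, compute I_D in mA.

I_D = 0.0402 mA

V_GS = V_G = 1.29 V, so V_ov = 1.29 − 0.92 = 0.37 V.
k_n = μ_nC_ox · (W/L) = 0.5868 mA/V².
Assume saturation: I_D = ½ k_n V_ov² = 0.5 × 0.5868 × 0.37² = 0.0402 mA, giving V_DS = V_DD − I_D R_D = 3.18 − 0.0402 × 58.4 = 0.834 V.
V_DS = 0.834 V ≥ V_ov = 0.37 V, confirming saturation.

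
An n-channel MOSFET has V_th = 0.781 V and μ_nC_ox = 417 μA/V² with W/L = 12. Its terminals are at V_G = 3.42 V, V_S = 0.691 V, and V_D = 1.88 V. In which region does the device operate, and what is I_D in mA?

V_GS = V_G − V_S = 3.42 − 0.691 = 2.73 V; V_DS = V_D − V_S = 1.88 − 0.691 = 1.19 V.
k_n = μ_nC_ox · (W/L) = 5.004 mA/V².
V_ov = V_GS − V_th = 2.73 − 0.781 = 1.95 V.
Since V_DS = 1.19 V < V_ov = 1.95 V, the device is in the triode region.
I_D = k_n [V_ov · V_DS − ½ V_DS²] = 5.004 × [1.95 × 1.19 − 0.5 × 1.19²] = 8.05 mA.

Triode; I_D = 8.05 mA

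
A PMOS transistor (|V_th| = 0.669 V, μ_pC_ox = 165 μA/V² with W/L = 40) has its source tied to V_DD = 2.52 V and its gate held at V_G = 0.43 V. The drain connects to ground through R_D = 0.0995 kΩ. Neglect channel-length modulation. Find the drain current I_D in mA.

V_SG = V_DD − V_G = 2.52 − 0.43 = 2.09 V, so V_ov = 2.09 − 0.669 = 1.42 V.
k_p = μ_pC_ox · (W/L) = 6.6 mA/V².
Assume saturation: I_D = ½ k_p V_ov² = 0.5 × 6.6 × 1.42² = 6.66 mA, giving V_SD = V_DD − I_D R_D = 2.52 − 6.66 × 0.0995 = 1.86 V.
V_SD = 1.86 V ≥ V_ov = 1.42 V, confirming saturation.

I_D = 6.66 mA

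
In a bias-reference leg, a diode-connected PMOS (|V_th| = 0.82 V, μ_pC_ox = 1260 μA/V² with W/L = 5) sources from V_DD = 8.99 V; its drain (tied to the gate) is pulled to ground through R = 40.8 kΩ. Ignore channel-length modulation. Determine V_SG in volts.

V_SG = 1.07 V

With gate tied to drain, V_SG = V_SD ≥ V_SG − |V_th|, so the device is in saturation.
k_p = μ_pC_ox · (W/L) = 6.3 mA/V².
KCL at the drain: ½ k_p (V_SG − |V_th|)² = (V_DD − V_SG)/R.
Let x = V_SG − 0.82. Then 129 x² + x − 8.17 = 0, giving x = 0.248 V (positive root), so V_SG = 1.07 V.
I_D = (V_DD − V_SG)/R = (8.99 − 1.07) / 40.8 = 0.194 mA.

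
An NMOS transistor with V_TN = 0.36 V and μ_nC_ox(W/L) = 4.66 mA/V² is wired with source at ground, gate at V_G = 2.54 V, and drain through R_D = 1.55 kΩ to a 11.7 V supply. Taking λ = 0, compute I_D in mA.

V_GS = V_G = 2.54 V, so V_ov = 2.54 − 0.36 = 2.18 V.
Assume saturation: I_D = ½ k_n V_ov² = 0.5 × 4.66 × 2.18² = 11.1 mA, giving V_DS = V_DD − I_D R_D = 11.7 − 11.1 × 1.55 = -5.46 V.
But -5.46 V < V_ov = 2.18 V, so the device is actually in triode.
In triode I_D = k_n[V_ov V_DS − ½ V_DS²] and I_D = (V_DD − V_DS)/R_D. Equating: 3.61 V_DS² − 16.75 V_DS + 11.7 = 0, giving V_DS = 0.857 V (the root below V_ov).
I_D = (11.7 − 0.857) / 1.55 = 7 mA.

I_D = 7.00 mA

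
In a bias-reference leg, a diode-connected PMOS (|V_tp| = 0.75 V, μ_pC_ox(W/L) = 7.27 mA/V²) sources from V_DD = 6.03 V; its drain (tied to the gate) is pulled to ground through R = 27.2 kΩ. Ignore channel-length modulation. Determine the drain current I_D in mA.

I_D = 0.186 mA

With gate tied to drain, V_SG = V_SD ≥ V_SG − |V_tp|, so the device is in saturation.
KCL at the drain: ½ k_p (V_SG − |V_tp|)² = (V_DD − V_SG)/R.
Let x = V_SG − 0.75. Then 98.9 x² + x − 5.28 = 0, giving x = 0.226 V (positive root), so V_SG = 0.976 V.
I_D = (V_DD − V_SG)/R = (6.03 − 0.976) / 27.2 = 0.186 mA.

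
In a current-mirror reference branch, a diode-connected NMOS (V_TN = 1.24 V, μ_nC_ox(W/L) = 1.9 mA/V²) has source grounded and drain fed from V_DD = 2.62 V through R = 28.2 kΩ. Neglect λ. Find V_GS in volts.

With gate tied to drain, V_GS = V_DS ≥ V_GS − V_TN, so the device is in saturation.
KCL at the drain: ½ k_n (V_GS − V_TN)² = (V_DD − V_GS)/R.
Let x = V_GS − 1.24. Then 26.8 x² + x − 1.38 = 0, giving x = 0.209 V (positive root), so V_GS = 1.45 V.
I_D = (V_DD − V_GS)/R = (2.62 − 1.45) / 28.2 = 0.0415 mA.

V_GS = 1.45 V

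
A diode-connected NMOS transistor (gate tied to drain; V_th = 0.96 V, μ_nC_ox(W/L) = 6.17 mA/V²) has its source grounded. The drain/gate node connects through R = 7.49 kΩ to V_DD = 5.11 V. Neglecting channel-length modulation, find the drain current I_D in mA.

With gate tied to drain, V_GS = V_DS ≥ V_GS − V_th, so the device is in saturation.
KCL at the drain: ½ k_n (V_GS − V_th)² = (V_DD − V_GS)/R.
Let x = V_GS − 0.96. Then 23.1 x² + x − 4.15 = 0, giving x = 0.403 V (positive root), so V_GS = 1.36 V.
I_D = (V_DD − V_GS)/R = (5.11 − 1.36) / 7.49 = 0.5 mA.

I_D = 0.500 mA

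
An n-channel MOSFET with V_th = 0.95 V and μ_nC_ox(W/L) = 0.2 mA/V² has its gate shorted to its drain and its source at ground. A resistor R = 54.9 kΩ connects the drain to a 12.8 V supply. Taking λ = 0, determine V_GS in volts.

V_GS = 2.33 V

With gate tied to drain, V_GS = V_DS ≥ V_GS − V_th, so the device is in saturation.
KCL at the drain: ½ k_n (V_GS − V_th)² = (V_DD − V_GS)/R.
Let x = V_GS − 0.95. Then 5.49 x² + x − 11.85 = 0, giving x = 1.38 V (positive root), so V_GS = 2.33 V.
I_D = (V_DD − V_GS)/R = (12.8 − 2.33) / 54.9 = 0.191 mA.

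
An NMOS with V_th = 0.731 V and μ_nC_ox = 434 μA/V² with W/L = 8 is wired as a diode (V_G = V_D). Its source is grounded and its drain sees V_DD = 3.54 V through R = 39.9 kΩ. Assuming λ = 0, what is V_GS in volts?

With gate tied to drain, V_GS = V_DS ≥ V_GS − V_th, so the device is in saturation.
k_n = μ_nC_ox · (W/L) = 3.472 mA/V².
KCL at the drain: ½ k_n (V_GS − V_th)² = (V_DD − V_GS)/R.
Let x = V_GS − 0.731. Then 69.3 x² + x − 2.809 = 0, giving x = 0.194 V (positive root), so V_GS = 0.925 V.
I_D = (V_DD − V_GS)/R = (3.54 − 0.925) / 39.9 = 0.0655 mA.

V_GS = 0.925 V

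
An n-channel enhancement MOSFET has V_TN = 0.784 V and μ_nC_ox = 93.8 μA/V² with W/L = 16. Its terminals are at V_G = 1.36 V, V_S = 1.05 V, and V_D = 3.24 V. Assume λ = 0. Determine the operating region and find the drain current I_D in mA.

V_GS = V_G − V_S = 1.36 − 1.05 = 0.31 V; V_DS = V_D − V_S = 3.24 − 1.05 = 2.19 V.
V_GS = 0.31 V < V_TN = 0.784 V, so the transistor is in cutoff.

Cutoff; I_D = 0 mA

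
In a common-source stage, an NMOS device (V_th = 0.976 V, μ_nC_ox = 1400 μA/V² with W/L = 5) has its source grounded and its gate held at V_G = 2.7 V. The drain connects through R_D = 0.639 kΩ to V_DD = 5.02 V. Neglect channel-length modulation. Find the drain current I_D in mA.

V_GS = V_G = 2.7 V, so V_ov = 2.7 − 0.976 = 1.72 V.
k_n = μ_nC_ox · (W/L) = 7 mA/V².
Assume saturation: I_D = ½ k_n V_ov² = 0.5 × 7 × 1.72² = 10.4 mA, giving V_DS = V_DD − I_D R_D = 5.02 − 10.4 × 0.639 = -1.63 V.
But -1.63 V < V_ov = 1.72 V, so the device is actually in triode.
In triode I_D = k_n[V_ov V_DS − ½ V_DS²] and I_D = (V_DD − V_DS)/R_D. Equating: 2.24 V_DS² − 8.711 V_DS + 5.02 = 0, giving V_DS = 0.703 V (the root below V_ov).
I_D = (5.02 − 0.703) / 0.639 = 6.76 mA.

I_D = 6.76 mA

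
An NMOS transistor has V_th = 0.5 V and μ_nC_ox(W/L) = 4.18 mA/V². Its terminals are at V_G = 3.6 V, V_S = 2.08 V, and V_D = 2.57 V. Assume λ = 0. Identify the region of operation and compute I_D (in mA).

V_GS = V_G − V_S = 3.6 − 2.08 = 1.52 V; V_DS = V_D − V_S = 2.57 − 2.08 = 0.49 V.
V_ov = V_GS − V_th = 1.52 − 0.5 = 1.02 V.
Since V_DS = 0.49 V < V_ov = 1.02 V, the device is in the triode region.
I_D = k_n [V_ov · V_DS − ½ V_DS²] = 4.18 × [1.02 × 0.49 − 0.5 × 0.49²] = 1.59 mA.

Triode; I_D = 1.59 mA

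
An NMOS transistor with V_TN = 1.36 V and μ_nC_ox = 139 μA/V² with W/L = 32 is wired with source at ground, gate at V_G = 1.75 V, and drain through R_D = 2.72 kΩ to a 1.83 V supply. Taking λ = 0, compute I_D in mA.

I_D = 0.338 mA

V_GS = V_G = 1.75 V, so V_ov = 1.75 − 1.36 = 0.39 V.
k_n = μ_nC_ox · (W/L) = 4.448 mA/V².
Assume saturation: I_D = ½ k_n V_ov² = 0.5 × 4.448 × 0.39² = 0.338 mA, giving V_DS = V_DD − I_D R_D = 1.83 − 0.338 × 2.72 = 0.91 V.
V_DS = 0.91 V ≥ V_ov = 0.39 V, confirming saturation.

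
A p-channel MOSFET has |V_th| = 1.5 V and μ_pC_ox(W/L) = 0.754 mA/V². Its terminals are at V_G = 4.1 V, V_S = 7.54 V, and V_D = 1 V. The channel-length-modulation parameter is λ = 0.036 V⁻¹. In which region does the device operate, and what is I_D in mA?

V_SG = V_S − V_G = 7.54 − 4.1 = 3.44 V; V_SD = V_S − V_D = 7.54 − 1 = 6.54 V.
V_ov = V_SG − |V_th| = 3.44 − 1.5 = 1.94 V.
Since V_SD = 6.54 V ≥ V_ov = 1.94 V, the device is in saturation.
I_D = ½ k_p V_ov² (1 + λ V_SD) = 0.5 × 0.754 × 1.94² × (1 + 0.036 × 6.54) = 1.75 mA.

Saturation; I_D = 1.75 mA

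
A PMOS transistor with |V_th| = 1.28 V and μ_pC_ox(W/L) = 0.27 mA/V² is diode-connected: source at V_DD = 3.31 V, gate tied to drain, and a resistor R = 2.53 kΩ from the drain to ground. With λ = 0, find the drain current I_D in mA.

With gate tied to drain, V_SG = V_SD ≥ V_SG − |V_th|, so the device is in saturation.
KCL at the drain: ½ k_p (V_SG − |V_th|)² = (V_DD − V_SG)/R.
Let x = V_SG − 1.28. Then 0.342 x² + x − 2.03 = 0, giving x = 1.38 V (positive root), so V_SG = 2.66 V.
I_D = (V_DD − V_SG)/R = (3.31 − 2.66) / 2.53 = 0.257 mA.

I_D = 0.257 mA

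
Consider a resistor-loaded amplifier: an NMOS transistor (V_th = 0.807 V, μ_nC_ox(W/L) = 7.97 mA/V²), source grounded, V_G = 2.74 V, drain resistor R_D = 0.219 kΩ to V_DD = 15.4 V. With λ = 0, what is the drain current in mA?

V_GS = V_G = 2.74 V, so V_ov = 2.74 − 0.807 = 1.93 V.
Assume saturation: I_D = ½ k_n V_ov² = 0.5 × 7.97 × 1.93² = 14.9 mA, giving V_DS = V_DD − I_D R_D = 15.4 − 14.9 × 0.219 = 12.1 V.
V_DS = 12.1 V ≥ V_ov = 1.93 V, confirming saturation.

I_D = 14.9 mA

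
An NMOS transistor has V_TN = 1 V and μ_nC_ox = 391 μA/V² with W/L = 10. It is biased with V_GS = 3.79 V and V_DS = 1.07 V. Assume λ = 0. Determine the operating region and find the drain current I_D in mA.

k_n = μ_nC_ox · (W/L) = 3.91 mA/V².
V_ov = V_GS − V_TN = 3.79 − 1 = 2.79 V.
Since V_DS = 1.07 V < V_ov = 2.79 V, the device is in the triode region.
I_D = k_n [V_ov · V_DS − ½ V_DS²] = 3.91 × [2.79 × 1.07 − 0.5 × 1.07²] = 9.43 mA.

Triode; I_D = 9.43 mA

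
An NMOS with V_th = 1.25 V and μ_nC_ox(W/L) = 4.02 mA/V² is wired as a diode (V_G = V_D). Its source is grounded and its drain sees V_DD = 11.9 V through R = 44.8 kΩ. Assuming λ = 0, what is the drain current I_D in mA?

With gate tied to drain, V_GS = V_DS ≥ V_GS − V_th, so the device is in saturation.
KCL at the drain: ½ k_n (V_GS − V_th)² = (V_DD − V_GS)/R.
Let x = V_GS − 1.25. Then 90 x² + x − 10.65 = 0, giving x = 0.338 V (positive root), so V_GS = 1.59 V.
I_D = (V_DD − V_GS)/R = (11.9 − 1.59) / 44.8 = 0.23 mA.

I_D = 0.230 mA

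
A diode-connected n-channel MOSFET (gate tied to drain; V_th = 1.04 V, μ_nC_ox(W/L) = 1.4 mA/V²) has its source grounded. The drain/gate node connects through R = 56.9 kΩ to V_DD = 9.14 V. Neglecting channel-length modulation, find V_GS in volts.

V_GS = 1.48 V

With gate tied to drain, V_GS = V_DS ≥ V_GS − V_th, so the device is in saturation.
KCL at the drain: ½ k_n (V_GS − V_th)² = (V_DD − V_GS)/R.
Let x = V_GS − 1.04. Then 39.8 x² + x − 8.1 = 0, giving x = 0.439 V (positive root), so V_GS = 1.48 V.
I_D = (V_DD − V_GS)/R = (9.14 − 1.48) / 56.9 = 0.135 mA.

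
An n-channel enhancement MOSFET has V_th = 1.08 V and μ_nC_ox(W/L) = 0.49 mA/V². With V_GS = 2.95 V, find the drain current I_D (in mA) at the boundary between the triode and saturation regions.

At the boundary V_DS = V_ov = V_GS − V_th = 2.95 − 1.08 = 1.87 V.
I_D = ½ k_n V_ov² = 0.5 × 0.49 × 1.87² = 0.857 mA.

I_D = 0.857 mA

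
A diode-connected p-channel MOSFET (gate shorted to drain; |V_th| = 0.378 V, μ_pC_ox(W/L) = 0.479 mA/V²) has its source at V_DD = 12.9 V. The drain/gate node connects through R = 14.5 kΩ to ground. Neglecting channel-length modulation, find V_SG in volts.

V_SG = 2.14 V

With gate tied to drain, V_SG = V_SD ≥ V_SG − |V_th|, so the device is in saturation.
KCL at the drain: ½ k_p (V_SG − |V_th|)² = (V_DD − V_SG)/R.
Let x = V_SG − 0.378. Then 3.47 x² + x − 12.52 = 0, giving x = 1.76 V (positive root), so V_SG = 2.14 V.
I_D = (V_DD − V_SG)/R = (12.9 − 2.14) / 14.5 = 0.742 mA.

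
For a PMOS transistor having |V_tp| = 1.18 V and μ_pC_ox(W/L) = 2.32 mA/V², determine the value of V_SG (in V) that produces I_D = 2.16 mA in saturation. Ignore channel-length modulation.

V_SG = 2.54 V

In saturation I_D = ½ k_p (V_SG − |V_tp|)², so V_SG − |V_tp| = √(2 I_D / k_p) = √(2 × 2.16 / 2.32) = 1.36 V.
V_SG = 1.18 + 1.36 = 2.54 V.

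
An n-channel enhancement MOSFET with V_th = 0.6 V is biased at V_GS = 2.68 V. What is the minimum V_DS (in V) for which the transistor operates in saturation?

The boundary between triode and saturation is V_DS = V_GS − V_th = V_ov.
V_ov = 2.68 − 0.6 = 2.08 V.

V_DS,sat = 2.08 V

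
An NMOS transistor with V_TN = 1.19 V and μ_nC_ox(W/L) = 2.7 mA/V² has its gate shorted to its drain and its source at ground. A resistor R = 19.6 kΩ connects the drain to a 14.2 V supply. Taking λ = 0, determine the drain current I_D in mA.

With gate tied to drain, V_GS = V_DS ≥ V_GS − V_TN, so the device is in saturation.
KCL at the drain: ½ k_n (V_GS − V_TN)² = (V_DD − V_GS)/R.
Let x = V_GS − 1.19. Then 26.5 x² + x − 13.01 = 0, giving x = 0.683 V (positive root), so V_GS = 1.87 V.
I_D = (V_DD − V_GS)/R = (14.2 − 1.87) / 19.6 = 0.629 mA.

I_D = 0.629 mA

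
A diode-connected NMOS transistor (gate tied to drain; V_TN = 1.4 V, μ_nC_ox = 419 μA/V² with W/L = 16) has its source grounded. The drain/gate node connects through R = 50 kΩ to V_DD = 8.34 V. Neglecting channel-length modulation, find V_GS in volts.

V_GS = 1.60 V

With gate tied to drain, V_GS = V_DS ≥ V_GS − V_TN, so the device is in saturation.
k_n = μ_nC_ox · (W/L) = 6.704 mA/V².
KCL at the drain: ½ k_n (V_GS − V_TN)² = (V_DD − V_GS)/R.
Let x = V_GS − 1.4. Then 168 x² + x − 6.94 = 0, giving x = 0.201 V (positive root), so V_GS = 1.6 V.
I_D = (V_DD − V_GS)/R = (8.34 − 1.6) / 50 = 0.135 mA.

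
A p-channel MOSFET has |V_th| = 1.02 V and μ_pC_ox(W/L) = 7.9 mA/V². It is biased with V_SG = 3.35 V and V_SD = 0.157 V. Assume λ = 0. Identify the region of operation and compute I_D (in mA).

Triode; I_D = 2.79 mA

V_ov = V_SG − |V_th| = 3.35 − 1.02 = 2.33 V.
Since V_SD = 0.157 V < V_ov = 2.33 V, the device is in the triode region.
I_D = k_p [V_ov · V_SD − ½ V_SD²] = 7.9 × [2.33 × 0.157 − 0.5 × 0.157²] = 2.79 mA.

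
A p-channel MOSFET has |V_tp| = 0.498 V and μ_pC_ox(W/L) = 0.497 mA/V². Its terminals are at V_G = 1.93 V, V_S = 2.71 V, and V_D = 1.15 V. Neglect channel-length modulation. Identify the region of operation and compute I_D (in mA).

Saturation; I_D = 0.0198 mA

V_SG = V_S − V_G = 2.71 − 1.93 = 0.78 V; V_SD = V_S − V_D = 2.71 − 1.15 = 1.56 V.
V_ov = V_SG − |V_tp| = 0.78 − 0.498 = 0.282 V.
Since V_SD = 1.56 V ≥ V_ov = 0.282 V, the device is in saturation.
I_D = ½ k_p V_ov² = 0.5 × 0.497 × 0.282² = 0.0198 mA.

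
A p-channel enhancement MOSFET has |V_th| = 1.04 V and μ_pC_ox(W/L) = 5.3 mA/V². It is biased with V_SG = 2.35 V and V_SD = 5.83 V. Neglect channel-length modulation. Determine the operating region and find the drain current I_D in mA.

Saturation; I_D = 4.55 mA

V_ov = V_SG − |V_th| = 2.35 − 1.04 = 1.31 V.
Since V_SD = 5.83 V ≥ V_ov = 1.31 V, the device is in saturation.
I_D = ½ k_p V_ov² = 0.5 × 5.3 × 1.31² = 4.55 mA.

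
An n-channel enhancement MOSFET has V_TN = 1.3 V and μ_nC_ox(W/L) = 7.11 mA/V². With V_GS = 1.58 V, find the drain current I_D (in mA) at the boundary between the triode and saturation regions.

I_D = 0.279 mA

At the boundary V_DS = V_ov = V_GS − V_TN = 1.58 − 1.3 = 0.28 V.
I_D = ½ k_n V_ov² = 0.5 × 7.11 × 0.28² = 0.279 mA.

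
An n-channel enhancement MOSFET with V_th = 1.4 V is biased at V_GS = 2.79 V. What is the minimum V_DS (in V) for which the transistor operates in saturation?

The boundary between triode and saturation is V_DS = V_GS − V_th = V_ov.
V_ov = 2.79 − 1.4 = 1.39 V.

V_DS,sat = 1.39 V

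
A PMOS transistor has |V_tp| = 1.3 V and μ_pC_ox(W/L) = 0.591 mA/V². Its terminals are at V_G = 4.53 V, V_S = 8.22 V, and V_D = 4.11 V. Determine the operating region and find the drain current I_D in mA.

Saturation; I_D = 1.69 mA

V_SG = V_S − V_G = 8.22 − 4.53 = 3.69 V; V_SD = V_S − V_D = 8.22 − 4.11 = 4.11 V.
V_ov = V_SG − |V_tp| = 3.69 − 1.3 = 2.39 V.
Since V_SD = 4.11 V ≥ V_ov = 2.39 V, the device is in saturation.
I_D = ½ k_p V_ov² = 0.5 × 0.591 × 2.39² = 1.69 mA.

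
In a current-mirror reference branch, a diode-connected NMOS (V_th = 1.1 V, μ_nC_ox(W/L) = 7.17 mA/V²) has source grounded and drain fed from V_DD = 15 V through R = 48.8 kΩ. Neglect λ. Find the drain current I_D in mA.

I_D = 0.279 mA

With gate tied to drain, V_GS = V_DS ≥ V_GS − V_th, so the device is in saturation.
KCL at the drain: ½ k_n (V_GS − V_th)² = (V_DD − V_GS)/R.
Let x = V_GS − 1.1. Then 175 x² + x − 13.9 = 0, giving x = 0.279 V (positive root), so V_GS = 1.38 V.
I_D = (V_DD − V_GS)/R = (15 − 1.38) / 48.8 = 0.279 mA.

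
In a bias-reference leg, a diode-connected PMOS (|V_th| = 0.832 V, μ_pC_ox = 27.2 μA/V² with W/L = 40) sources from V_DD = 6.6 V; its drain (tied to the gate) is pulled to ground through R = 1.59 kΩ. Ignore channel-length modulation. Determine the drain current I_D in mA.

With gate tied to drain, V_SG = V_SD ≥ V_SG − |V_th|, so the device is in saturation.
k_p = μ_pC_ox · (W/L) = 1.088 mA/V².
KCL at the drain: ½ k_p (V_SG − |V_th|)² = (V_DD − V_SG)/R.
Let x = V_SG − 0.832. Then 0.865 x² + x − 5.768 = 0, giving x = 2.07 V (positive root), so V_SG = 2.9 V.
I_D = (V_DD − V_SG)/R = (6.6 − 2.9) / 1.59 = 2.33 mA.

I_D = 2.33 mA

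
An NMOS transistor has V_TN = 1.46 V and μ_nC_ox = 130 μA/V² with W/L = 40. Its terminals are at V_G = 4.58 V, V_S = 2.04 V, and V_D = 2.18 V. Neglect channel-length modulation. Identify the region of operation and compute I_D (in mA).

Triode; I_D = 0.735 mA

V_GS = V_G − V_S = 4.58 − 2.04 = 2.54 V; V_DS = V_D − V_S = 2.18 − 2.04 = 0.14 V.
k_n = μ_nC_ox · (W/L) = 5.2 mA/V².
V_ov = V_GS − V_TN = 2.54 − 1.46 = 1.08 V.
Since V_DS = 0.14 V < V_ov = 1.08 V, the device is in the triode region.
I_D = k_n [V_ov · V_DS − ½ V_DS²] = 5.2 × [1.08 × 0.14 − 0.5 × 0.14²] = 0.735 mA.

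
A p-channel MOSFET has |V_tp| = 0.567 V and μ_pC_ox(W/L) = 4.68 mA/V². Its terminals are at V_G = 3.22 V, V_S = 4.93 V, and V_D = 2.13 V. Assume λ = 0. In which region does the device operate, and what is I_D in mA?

V_SG = V_S − V_G = 4.93 − 3.22 = 1.71 V; V_SD = V_S − V_D = 4.93 − 2.13 = 2.8 V.
V_ov = V_SG − |V_tp| = 1.71 − 0.567 = 1.14 V.
Since V_SD = 2.8 V ≥ V_ov = 1.14 V, the device is in saturation.
I_D = ½ k_p V_ov² = 0.5 × 4.68 × 1.14² = 3.06 mA.

Saturation; I_D = 3.06 mA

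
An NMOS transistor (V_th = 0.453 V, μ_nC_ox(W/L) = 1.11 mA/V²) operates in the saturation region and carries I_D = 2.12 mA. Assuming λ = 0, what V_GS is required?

In saturation I_D = ½ k_n (V_GS − V_th)², so V_GS − V_th = √(2 I_D / k_n) = √(2 × 2.12 / 1.11) = 1.95 V.
V_GS = 0.453 + 1.95 = 2.41 V.

V_GS = 2.41 V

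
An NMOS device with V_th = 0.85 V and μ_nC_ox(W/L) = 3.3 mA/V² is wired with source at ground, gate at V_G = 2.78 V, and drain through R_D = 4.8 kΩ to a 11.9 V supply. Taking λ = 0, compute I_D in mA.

V_GS = V_G = 2.78 V, so V_ov = 2.78 − 0.85 = 1.93 V.
Assume saturation: I_D = ½ k_n V_ov² = 0.5 × 3.3 × 1.93² = 6.15 mA, giving V_DS = V_DD − I_D R_D = 11.9 − 6.15 × 4.8 = -17.6 V.
But -17.6 V < V_ov = 1.93 V, so the device is actually in triode.
In triode I_D = k_n[V_ov V_DS − ½ V_DS²] and I_D = (V_DD − V_DS)/R_D. Equating: 7.92 V_DS² − 31.57 V_DS + 11.9 = 0, giving V_DS = 0.421 V (the root below V_ov).
I_D = (11.9 − 0.421) / 4.8 = 2.39 mA.

I_D = 2.39 mA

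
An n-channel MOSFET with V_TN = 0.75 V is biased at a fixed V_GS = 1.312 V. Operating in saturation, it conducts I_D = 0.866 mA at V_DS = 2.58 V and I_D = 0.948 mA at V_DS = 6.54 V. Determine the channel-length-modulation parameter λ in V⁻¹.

With V_GS fixed, I_D ∝ (1 + λ V_DS) in saturation, so I_D2/I_D1 = (1 + λ V_DS2)/(1 + λ V_DS1).
0.948/0.866 = 1.095 = (1 + 6.54 λ)/(1 + 2.58 λ).
Solving: λ (I_D1 V_DS2 − I_D2 V_DS1) = I_D2 − I_D1, so λ = (0.948 − 0.866) / (0.866 × 6.54 − 0.948 × 2.58) = 0.082 / 3.22 = 0.0255 V⁻¹.

λ = 0.0255 V⁻¹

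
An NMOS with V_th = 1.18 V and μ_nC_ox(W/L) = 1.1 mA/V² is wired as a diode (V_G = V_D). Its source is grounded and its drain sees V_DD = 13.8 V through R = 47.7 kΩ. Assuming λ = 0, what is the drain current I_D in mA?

With gate tied to drain, V_GS = V_DS ≥ V_GS − V_th, so the device is in saturation.
KCL at the drain: ½ k_n (V_GS − V_th)² = (V_DD − V_GS)/R.
Let x = V_GS − 1.18. Then 26.2 x² + x − 12.62 = 0, giving x = 0.675 V (positive root), so V_GS = 1.85 V.
I_D = (V_DD − V_GS)/R = (13.8 − 1.85) / 47.7 = 0.25 mA.

I_D = 0.250 mA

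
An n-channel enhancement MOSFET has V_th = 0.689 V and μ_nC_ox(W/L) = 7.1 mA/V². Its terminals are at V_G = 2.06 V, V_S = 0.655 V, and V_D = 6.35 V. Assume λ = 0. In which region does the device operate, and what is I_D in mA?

Saturation; I_D = 1.82 mA

V_GS = V_G − V_S = 2.06 − 0.655 = 1.41 V; V_DS = V_D − V_S = 6.35 − 0.655 = 5.69 V.
V_ov = V_GS − V_th = 1.41 − 0.689 = 0.716 V.
Since V_DS = 5.69 V ≥ V_ov = 0.716 V, the device is in saturation.
I_D = ½ k_n V_ov² = 0.5 × 7.1 × 0.716² = 1.82 mA.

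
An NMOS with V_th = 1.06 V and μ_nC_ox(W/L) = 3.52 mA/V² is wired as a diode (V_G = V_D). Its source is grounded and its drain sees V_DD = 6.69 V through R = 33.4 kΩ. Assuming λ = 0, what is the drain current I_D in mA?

I_D = 0.160 mA

With gate tied to drain, V_GS = V_DS ≥ V_GS − V_th, so the device is in saturation.
KCL at the drain: ½ k_n (V_GS − V_th)² = (V_DD − V_GS)/R.
Let x = V_GS − 1.06. Then 58.8 x² + x − 5.63 = 0, giving x = 0.301 V (positive root), so V_GS = 1.36 V.
I_D = (V_DD − V_GS)/R = (6.69 − 1.36) / 33.4 = 0.16 mA.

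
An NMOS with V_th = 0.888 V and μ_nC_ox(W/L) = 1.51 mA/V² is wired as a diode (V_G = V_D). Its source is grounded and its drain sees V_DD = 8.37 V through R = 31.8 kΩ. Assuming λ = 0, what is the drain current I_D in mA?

I_D = 0.218 mA

With gate tied to drain, V_GS = V_DS ≥ V_GS − V_th, so the device is in saturation.
KCL at the drain: ½ k_n (V_GS − V_th)² = (V_DD − V_GS)/R.
Let x = V_GS − 0.888. Then 24 x² + x − 7.482 = 0, giving x = 0.538 V (positive root), so V_GS = 1.43 V.
I_D = (V_DD − V_GS)/R = (8.37 − 1.43) / 31.8 = 0.218 mA.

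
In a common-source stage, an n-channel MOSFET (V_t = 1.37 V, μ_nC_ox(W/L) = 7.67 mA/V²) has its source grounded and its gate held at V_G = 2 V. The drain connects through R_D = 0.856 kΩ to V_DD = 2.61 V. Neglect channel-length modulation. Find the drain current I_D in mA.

V_GS = V_G = 2 V, so V_ov = 2 − 1.37 = 0.63 V.
Assume saturation: I_D = ½ k_n V_ov² = 0.5 × 7.67 × 0.63² = 1.52 mA, giving V_DS = V_DD − I_D R_D = 2.61 − 1.52 × 0.856 = 1.31 V.
V_DS = 1.31 V ≥ V_ov = 0.63 V, confirming saturation.

I_D = 1.52 mA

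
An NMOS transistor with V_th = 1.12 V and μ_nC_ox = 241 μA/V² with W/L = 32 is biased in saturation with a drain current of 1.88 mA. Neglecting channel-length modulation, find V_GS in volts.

k_n = μ_nC_ox · (W/L) = 7.712 mA/V².
In saturation I_D = ½ k_n (V_GS − V_th)², so V_GS − V_th = √(2 I_D / k_n) = √(2 × 1.88 / 7.712) = 0.698 V.
V_GS = 1.12 + 0.698 = 1.82 V.

V_GS = 1.82 V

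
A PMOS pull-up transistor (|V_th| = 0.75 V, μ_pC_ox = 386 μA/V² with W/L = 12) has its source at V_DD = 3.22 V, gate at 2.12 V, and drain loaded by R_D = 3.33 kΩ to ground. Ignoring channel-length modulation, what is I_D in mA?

V_SG = V_DD − V_G = 3.22 − 2.12 = 1.1 V, so V_ov = 1.1 − 0.75 = 0.35 V.
k_p = μ_pC_ox · (W/L) = 4.632 mA/V².
Assume saturation: I_D = ½ k_p V_ov² = 0.5 × 4.632 × 0.35² = 0.284 mA, giving V_SD = V_DD − I_D R_D = 3.22 − 0.284 × 3.33 = 2.28 V.
V_SD = 2.28 V ≥ V_ov = 0.35 V, confirming saturation.

I_D = 0.284 mA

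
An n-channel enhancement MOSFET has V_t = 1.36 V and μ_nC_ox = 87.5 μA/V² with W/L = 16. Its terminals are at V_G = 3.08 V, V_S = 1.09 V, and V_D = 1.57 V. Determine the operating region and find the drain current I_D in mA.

Triode; I_D = 0.262 mA

V_GS = V_G − V_S = 3.08 − 1.09 = 1.99 V; V_DS = V_D − V_S = 1.57 − 1.09 = 0.48 V.
k_n = μ_nC_ox · (W/L) = 1.4 mA/V².
V_ov = V_GS − V_t = 1.99 − 1.36 = 0.63 V.
Since V_DS = 0.48 V < V_ov = 0.63 V, the device is in the triode region.
I_D = k_n [V_ov · V_DS − ½ V_DS²] = 1.4 × [0.63 × 0.48 − 0.5 × 0.48²] = 0.262 mA.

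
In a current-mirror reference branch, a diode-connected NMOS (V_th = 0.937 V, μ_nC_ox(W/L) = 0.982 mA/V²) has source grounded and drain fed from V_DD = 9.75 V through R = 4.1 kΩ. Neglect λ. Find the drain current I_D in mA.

I_D = 1.70 mA

With gate tied to drain, V_GS = V_DS ≥ V_GS − V_th, so the device is in saturation.
KCL at the drain: ½ k_n (V_GS − V_th)² = (V_DD − V_GS)/R.
Let x = V_GS − 0.937. Then 2.01 x² + x − 8.813 = 0, giving x = 1.86 V (positive root), so V_GS = 2.8 V.
I_D = (V_DD − V_GS)/R = (9.75 − 2.8) / 4.1 = 1.7 mA.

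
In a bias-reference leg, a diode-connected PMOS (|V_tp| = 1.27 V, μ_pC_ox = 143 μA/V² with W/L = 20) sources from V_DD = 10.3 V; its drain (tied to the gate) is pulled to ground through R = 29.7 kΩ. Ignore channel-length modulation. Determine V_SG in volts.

V_SG = 1.72 V

With gate tied to drain, V_SG = V_SD ≥ V_SG − |V_tp|, so the device is in saturation.
k_p = μ_pC_ox · (W/L) = 2.86 mA/V².
KCL at the drain: ½ k_p (V_SG − |V_tp|)² = (V_DD − V_SG)/R.
Let x = V_SG − 1.27. Then 42.5 x² + x − 9.03 = 0, giving x = 0.449 V (positive root), so V_SG = 1.72 V.
I_D = (V_DD − V_SG)/R = (10.3 − 1.72) / 29.7 = 0.289 mA.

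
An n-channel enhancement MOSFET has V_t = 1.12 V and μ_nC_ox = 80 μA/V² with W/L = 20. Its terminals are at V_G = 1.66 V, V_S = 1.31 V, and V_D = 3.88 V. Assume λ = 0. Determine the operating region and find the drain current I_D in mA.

V_GS = V_G − V_S = 1.66 − 1.31 = 0.35 V; V_DS = V_D − V_S = 3.88 − 1.31 = 2.57 V.
V_GS = 0.35 V < V_t = 1.12 V, so the transistor is in cutoff.

Cutoff; I_D = 0 mA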